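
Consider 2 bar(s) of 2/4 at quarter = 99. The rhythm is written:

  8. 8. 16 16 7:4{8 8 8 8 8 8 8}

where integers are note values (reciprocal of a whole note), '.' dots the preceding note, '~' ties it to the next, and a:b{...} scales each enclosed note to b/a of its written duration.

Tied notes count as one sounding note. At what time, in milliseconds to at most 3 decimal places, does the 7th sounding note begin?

note 7 onset = 18/7b = 1558.442ms

1. 0.0ms @ 0 + 454.545ms (3/4)
2. 454.545ms @ 3/4 + 454.545ms (3/4)
3. 909.091ms @ 3/2 + 151.515ms (1/4)
4. 1060.606ms @ 7/4 + 151.515ms (1/4)
5. 1212.121ms @ 2 + 173.16ms (2/7)
6. 1385.281ms @ 16/7 + 173.16ms (2/7)
7. 1558.442ms @ 18/7 + 173.16ms (2/7)
8. 1731.602ms @ 20/7 + 173.16ms (2/7)
9. 1904.762ms @ 22/7 + 173.16ms (2/7)
10. 2077.922ms @ 24/7 + 173.16ms (2/7)
11. 2251.082ms @ 26/7 + 173.16ms (2/7)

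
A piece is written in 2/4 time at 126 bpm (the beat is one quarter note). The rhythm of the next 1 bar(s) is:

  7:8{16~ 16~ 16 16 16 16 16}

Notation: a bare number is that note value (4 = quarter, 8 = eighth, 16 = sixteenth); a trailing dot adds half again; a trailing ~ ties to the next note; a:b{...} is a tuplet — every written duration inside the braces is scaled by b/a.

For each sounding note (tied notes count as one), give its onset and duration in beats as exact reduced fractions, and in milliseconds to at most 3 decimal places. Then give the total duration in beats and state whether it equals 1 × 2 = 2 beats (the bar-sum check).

1) 0.0ms=0b +408.163ms=6/7b
2) 408.163ms=6/7b +136.054ms=2/7b
3) 544.218ms=8/7b +136.054ms=2/7b
4) 680.272ms=10/7b +136.054ms=2/7b
5) 816.327ms=12/7b +136.054ms=2/7b
Σ=2b of 2 (126bpm 2/4) — PASS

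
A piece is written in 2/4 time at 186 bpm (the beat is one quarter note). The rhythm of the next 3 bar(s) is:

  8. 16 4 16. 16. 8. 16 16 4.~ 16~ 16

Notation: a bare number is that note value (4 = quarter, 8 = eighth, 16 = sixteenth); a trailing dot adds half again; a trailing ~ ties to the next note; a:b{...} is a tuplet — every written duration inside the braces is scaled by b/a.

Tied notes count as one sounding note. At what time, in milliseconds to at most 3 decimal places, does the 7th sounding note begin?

note 7 onset = 7/2b = 1129.032ms

1. 0.0ms @ 0 + 241.935ms (3/4)
2. 241.935ms @ 3/4 + 80.645ms (1/4)
3. 322.581ms @ 1 + 322.581ms (1)
4. 645.161ms @ 2 + 120.968ms (3/8)
5. 766.129ms @ 19/8 + 120.968ms (3/8)
6. 887.097ms @ 11/4 + 241.935ms (3/4)
7. 1129.032ms @ 7/2 + 80.645ms (1/4)
8. 1209.677ms @ 15/4 + 80.645ms (1/4)
9. 1290.323ms @ 4 + 645.161ms (2)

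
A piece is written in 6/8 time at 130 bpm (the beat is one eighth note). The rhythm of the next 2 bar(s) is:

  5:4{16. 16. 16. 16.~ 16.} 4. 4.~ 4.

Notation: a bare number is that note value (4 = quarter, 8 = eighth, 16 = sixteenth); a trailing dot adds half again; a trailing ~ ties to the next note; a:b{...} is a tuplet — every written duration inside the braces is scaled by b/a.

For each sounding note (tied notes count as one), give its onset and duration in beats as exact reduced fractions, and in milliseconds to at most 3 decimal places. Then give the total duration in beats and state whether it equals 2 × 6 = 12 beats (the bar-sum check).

1) 0.0ms=0b +276.923ms=3/5b
2) 276.923ms=3/5b +276.923ms=3/5b
3) 553.846ms=6/5b +276.923ms=3/5b
4) 830.769ms=9/5b +553.846ms=6/5b
5) 1384.615ms=3b +1384.615ms=3b
6) 2769.231ms=6b +2769.231ms=6b
Σ=12b of 12 (130bpm 6/8) — PASS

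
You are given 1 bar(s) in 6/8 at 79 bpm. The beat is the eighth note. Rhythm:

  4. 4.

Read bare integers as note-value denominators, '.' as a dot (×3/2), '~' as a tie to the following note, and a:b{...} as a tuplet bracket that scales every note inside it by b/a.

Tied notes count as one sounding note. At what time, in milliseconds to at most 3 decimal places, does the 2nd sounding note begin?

1. 0.0ms @ 0 + 2278.481ms (3)
2. 2278.481ms @ 3 + 2278.481ms (3)

note 2 onset = 3b = 2278.481ms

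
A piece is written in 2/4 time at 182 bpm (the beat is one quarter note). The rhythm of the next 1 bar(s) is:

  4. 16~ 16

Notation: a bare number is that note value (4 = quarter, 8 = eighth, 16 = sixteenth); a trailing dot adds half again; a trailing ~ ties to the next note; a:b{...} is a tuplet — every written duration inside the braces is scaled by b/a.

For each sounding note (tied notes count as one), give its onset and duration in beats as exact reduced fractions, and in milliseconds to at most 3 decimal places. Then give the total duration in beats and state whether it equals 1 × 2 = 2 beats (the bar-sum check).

1) 0.0ms=0b +494.505ms=3/2b
2) 494.505ms=3/2b +164.835ms=1/2b
Σ=2b of 2 (182bpm 2/4) — PASS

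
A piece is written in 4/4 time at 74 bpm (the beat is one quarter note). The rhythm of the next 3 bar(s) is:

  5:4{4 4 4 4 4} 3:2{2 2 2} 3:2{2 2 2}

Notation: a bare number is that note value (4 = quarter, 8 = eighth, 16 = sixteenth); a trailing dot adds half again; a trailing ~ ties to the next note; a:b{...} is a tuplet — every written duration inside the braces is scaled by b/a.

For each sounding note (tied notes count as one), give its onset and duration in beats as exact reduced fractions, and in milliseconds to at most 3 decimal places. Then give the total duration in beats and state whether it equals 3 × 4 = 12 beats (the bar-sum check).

1) 0.0ms=0b +648.649ms=4/5b
2) 648.649ms=4/5b +648.649ms=4/5b
3) 1297.297ms=8/5b +648.649ms=4/5b
4) 1945.946ms=12/5b +648.649ms=4/5b
5) 2594.595ms=16/5b +648.649ms=4/5b
6) 3243.243ms=4b +1081.081ms=4/3b
7) 4324.324ms=16/3b +1081.081ms=4/3b
8) 5405.405ms=20/3b +1081.081ms=4/3b
9) 6486.486ms=8b +1081.081ms=4/3b
10) 7567.568ms=28/3b +1081.081ms=4/3b
11) 8648.649ms=32/3b +1081.081ms=4/3b
Σ=12b of 12 (74bpm 4/4) — PASS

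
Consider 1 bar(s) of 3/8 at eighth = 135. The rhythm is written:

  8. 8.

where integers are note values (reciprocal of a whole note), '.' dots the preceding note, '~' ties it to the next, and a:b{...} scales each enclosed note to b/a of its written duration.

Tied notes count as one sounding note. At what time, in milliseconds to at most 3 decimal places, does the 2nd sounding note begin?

note 2 onset = 3/2b = 666.667ms

1. 0.0ms @ 0 + 666.667ms (3/2)
2. 666.667ms @ 3/2 + 666.667ms (3/2)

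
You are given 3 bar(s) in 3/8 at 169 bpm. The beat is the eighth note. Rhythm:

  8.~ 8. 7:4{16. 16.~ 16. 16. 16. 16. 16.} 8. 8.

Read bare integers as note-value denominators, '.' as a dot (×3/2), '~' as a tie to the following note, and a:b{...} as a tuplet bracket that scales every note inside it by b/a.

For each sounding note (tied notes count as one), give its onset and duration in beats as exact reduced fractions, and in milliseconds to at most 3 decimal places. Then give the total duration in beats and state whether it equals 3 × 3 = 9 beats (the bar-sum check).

1) 0.0ms=0b +1065.089ms=3b
2) 1065.089ms=3b +152.156ms=3/7b
3) 1217.244ms=24/7b +304.311ms=6/7b
4) 1521.555ms=30/7b +152.156ms=3/7b
5) 1673.711ms=33/7b +152.156ms=3/7b
6) 1825.866ms=36/7b +152.156ms=3/7b
7) 1978.022ms=39/7b +152.156ms=3/7b
8) 2130.178ms=6b +532.544ms=3/2b
9) 2662.722ms=15/2b +532.544ms=3/2b
Σ=9b of 9 (169bpm 3/8) — PASS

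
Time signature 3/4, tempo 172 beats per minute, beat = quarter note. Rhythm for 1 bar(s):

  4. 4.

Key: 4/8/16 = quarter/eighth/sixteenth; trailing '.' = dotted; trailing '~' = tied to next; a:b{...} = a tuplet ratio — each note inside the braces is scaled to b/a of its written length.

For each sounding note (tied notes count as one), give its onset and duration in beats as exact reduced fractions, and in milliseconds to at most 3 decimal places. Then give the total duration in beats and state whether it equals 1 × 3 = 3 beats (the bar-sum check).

1) 0.0ms=0b +523.256ms=3/2b
2) 523.256ms=3/2b +523.256ms=3/2b
Σ=3b of 3 (172bpm 3/4) — PASS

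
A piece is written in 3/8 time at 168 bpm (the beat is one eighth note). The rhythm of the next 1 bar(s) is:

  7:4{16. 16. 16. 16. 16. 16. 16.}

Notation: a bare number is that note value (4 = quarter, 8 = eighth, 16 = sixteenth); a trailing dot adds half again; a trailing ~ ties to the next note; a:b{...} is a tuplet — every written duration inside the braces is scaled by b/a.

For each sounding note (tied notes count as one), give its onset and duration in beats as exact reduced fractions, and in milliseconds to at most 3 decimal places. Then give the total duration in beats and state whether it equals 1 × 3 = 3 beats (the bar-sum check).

1) 0.0ms=0b +153.061ms=3/7b
2) 153.061ms=3/7b +153.061ms=3/7b
3) 306.122ms=6/7b +153.061ms=3/7b
4) 459.184ms=9/7b +153.061ms=3/7b
5) 612.245ms=12/7b +153.061ms=3/7b
6) 765.306ms=15/7b +153.061ms=3/7b
7) 918.367ms=18/7b +153.061ms=3/7b
Σ=3b of 3 (168bpm 3/8) — PASS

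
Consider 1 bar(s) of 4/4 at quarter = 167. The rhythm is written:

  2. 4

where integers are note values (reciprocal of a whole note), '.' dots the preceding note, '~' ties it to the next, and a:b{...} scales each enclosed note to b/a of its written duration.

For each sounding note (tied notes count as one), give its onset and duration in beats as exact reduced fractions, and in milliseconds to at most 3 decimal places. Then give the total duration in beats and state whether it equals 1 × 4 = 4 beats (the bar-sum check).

1) 0.0ms=0b +1077.844ms=3b
2) 1077.844ms=3b +359.281ms=1b
Σ=4b of 4 (167bpm 4/4) — PASS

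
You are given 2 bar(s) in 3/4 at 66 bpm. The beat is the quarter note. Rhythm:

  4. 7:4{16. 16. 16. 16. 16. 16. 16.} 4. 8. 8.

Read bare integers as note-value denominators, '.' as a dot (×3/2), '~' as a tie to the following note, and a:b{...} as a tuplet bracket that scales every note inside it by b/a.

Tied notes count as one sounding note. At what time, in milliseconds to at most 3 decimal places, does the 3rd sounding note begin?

1. 0.0ms @ 0 + 1363.636ms (3/2)
2. 1363.636ms @ 3/2 + 194.805ms (3/14)
3. 1558.442ms @ 12/7 + 194.805ms (3/14)
4. 1753.247ms @ 27/14 + 194.805ms (3/14)
5. 1948.052ms @ 15/7 + 194.805ms (3/14)
6. 2142.857ms @ 33/14 + 194.805ms (3/14)
7. 2337.662ms @ 18/7 + 194.805ms (3/14)
8. 2532.468ms @ 39/14 + 194.805ms (3/14)
9. 2727.273ms @ 3 + 1363.636ms (3/2)
10. 4090.909ms @ 9/2 + 681.818ms (3/4)
11. 4772.727ms @ 21/4 + 681.818ms (3/4)

note 3 onset = 12/7b = 1558.442ms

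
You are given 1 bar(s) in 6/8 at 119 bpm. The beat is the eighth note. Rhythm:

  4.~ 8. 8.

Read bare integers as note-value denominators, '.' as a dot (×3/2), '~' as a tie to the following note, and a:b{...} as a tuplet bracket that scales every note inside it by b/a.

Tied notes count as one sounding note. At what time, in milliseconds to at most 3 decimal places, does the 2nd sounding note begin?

note 2 onset = 9/2b = 2268.908ms

1. 0.0ms @ 0 + 2268.908ms (9/2)
2. 2268.908ms @ 9/2 + 756.303ms (3/2)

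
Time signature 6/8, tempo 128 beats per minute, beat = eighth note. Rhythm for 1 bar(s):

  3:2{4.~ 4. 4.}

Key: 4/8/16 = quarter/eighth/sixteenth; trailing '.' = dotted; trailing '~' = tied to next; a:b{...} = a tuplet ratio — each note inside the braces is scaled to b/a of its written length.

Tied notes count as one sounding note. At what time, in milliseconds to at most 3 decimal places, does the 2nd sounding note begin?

1. 0.0ms @ 0 + 1875.0ms (4)
2. 1875.0ms @ 4 + 937.5ms (2)

note 2 onset = 4b = 1875.0ms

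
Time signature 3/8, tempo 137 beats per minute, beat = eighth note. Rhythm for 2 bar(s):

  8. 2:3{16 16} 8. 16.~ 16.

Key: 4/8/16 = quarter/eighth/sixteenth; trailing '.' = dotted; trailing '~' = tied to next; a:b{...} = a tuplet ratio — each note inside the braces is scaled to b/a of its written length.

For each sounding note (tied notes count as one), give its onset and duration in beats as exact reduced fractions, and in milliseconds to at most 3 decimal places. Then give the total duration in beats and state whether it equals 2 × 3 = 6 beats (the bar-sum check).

1) 0.0ms=0b +656.934ms=3/2b
2) 656.934ms=3/2b +328.467ms=3/4b
3) 985.401ms=9/4b +328.467ms=3/4b
4) 1313.869ms=3b +656.934ms=3/2b
5) 1970.803ms=9/2b +656.934ms=3/2b
Σ=6b of 6 (137bpm 3/8) — PASS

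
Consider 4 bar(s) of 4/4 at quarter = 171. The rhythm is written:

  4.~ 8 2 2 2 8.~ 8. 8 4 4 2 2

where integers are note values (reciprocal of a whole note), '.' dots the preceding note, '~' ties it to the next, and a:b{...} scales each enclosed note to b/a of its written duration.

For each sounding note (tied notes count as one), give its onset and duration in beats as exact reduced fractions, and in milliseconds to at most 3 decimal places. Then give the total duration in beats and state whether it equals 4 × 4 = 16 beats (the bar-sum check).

1) 0.0ms=0b +701.754ms=2b
2) 701.754ms=2b +701.754ms=2b
3) 1403.509ms=4b +701.754ms=2b
4) 2105.263ms=6b +701.754ms=2b
5) 2807.018ms=8b +526.316ms=3/2b
6) 3333.333ms=19/2b +175.439ms=1/2b
7) 3508.772ms=10b +350.877ms=1b
8) 3859.649ms=11b +350.877ms=1b
9) 4210.526ms=12b +701.754ms=2b
10) 4912.281ms=14b +701.754ms=2b
Σ=16b of 16 (171bpm 4/4) — PASS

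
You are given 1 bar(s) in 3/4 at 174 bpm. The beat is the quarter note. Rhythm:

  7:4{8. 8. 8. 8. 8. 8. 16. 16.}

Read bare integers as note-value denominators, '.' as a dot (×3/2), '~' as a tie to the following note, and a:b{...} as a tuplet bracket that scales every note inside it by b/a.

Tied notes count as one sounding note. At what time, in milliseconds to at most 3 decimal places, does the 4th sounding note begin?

note 4 onset = 9/7b = 443.35ms

1. 0.0ms @ 0 + 147.783ms (3/7)
2. 147.783ms @ 3/7 + 147.783ms (3/7)
3. 295.567ms @ 6/7 + 147.783ms (3/7)
4. 443.35ms @ 9/7 + 147.783ms (3/7)
5. 591.133ms @ 12/7 + 147.783ms (3/7)
6. 738.916ms @ 15/7 + 147.783ms (3/7)
7. 886.7ms @ 18/7 + 73.892ms (3/14)
8. 960.591ms @ 39/14 + 73.892ms (3/14)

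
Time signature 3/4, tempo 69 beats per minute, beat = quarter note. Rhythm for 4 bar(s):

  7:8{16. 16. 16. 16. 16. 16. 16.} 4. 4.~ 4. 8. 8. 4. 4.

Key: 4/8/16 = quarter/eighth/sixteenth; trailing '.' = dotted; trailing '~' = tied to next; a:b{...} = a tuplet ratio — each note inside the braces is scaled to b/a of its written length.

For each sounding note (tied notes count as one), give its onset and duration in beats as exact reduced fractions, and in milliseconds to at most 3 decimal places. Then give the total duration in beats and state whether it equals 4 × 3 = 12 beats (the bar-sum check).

1) 0.0ms=0b +372.671ms=3/7b
2) 372.671ms=3/7b +372.671ms=3/7b
3) 745.342ms=6/7b +372.671ms=3/7b
4) 1118.012ms=9/7b +372.671ms=3/7b
5) 1490.683ms=12/7b +372.671ms=3/7b
6) 1863.354ms=15/7b +372.671ms=3/7b
7) 2236.025ms=18/7b +372.671ms=3/7b
8) 2608.696ms=3b +1304.348ms=3/2b
9) 3913.043ms=9/2b +2608.696ms=3b
10) 6521.739ms=15/2b +652.174ms=3/4b
11) 7173.913ms=33/4b +652.174ms=3/4b
12) 7826.087ms=9b +1304.348ms=3/2b
13) 9130.435ms=21/2b +1304.348ms=3/2b
Σ=12b of 12 (69bpm 3/4) — PASS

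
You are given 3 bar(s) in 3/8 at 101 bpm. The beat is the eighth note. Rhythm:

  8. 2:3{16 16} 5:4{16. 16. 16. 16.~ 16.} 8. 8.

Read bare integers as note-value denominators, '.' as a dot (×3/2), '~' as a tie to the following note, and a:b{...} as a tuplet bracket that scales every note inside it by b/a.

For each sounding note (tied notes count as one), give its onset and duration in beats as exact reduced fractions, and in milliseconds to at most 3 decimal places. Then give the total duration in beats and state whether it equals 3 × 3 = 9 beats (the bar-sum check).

1) 0.0ms=0b +891.089ms=3/2b
2) 891.089ms=3/2b +445.545ms=3/4b
3) 1336.634ms=9/4b +445.545ms=3/4b
4) 1782.178ms=3b +356.436ms=3/5b
5) 2138.614ms=18/5b +356.436ms=3/5b
6) 2495.05ms=21/5b +356.436ms=3/5b
7) 2851.485ms=24/5b +712.871ms=6/5b
8) 3564.356ms=6b +891.089ms=3/2b
9) 4455.446ms=15/2b +891.089ms=3/2b
Σ=9b of 9 (101bpm 3/8) — PASS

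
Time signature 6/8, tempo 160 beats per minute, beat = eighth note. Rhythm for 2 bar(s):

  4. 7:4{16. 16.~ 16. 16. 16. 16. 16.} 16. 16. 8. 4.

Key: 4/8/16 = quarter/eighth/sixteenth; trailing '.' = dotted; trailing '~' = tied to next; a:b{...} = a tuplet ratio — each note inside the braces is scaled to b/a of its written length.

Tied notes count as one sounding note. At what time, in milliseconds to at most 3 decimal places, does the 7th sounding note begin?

1. 0.0ms @ 0 + 1125.0ms (3)
2. 1125.0ms @ 3 + 160.714ms (3/7)
3. 1285.714ms @ 24/7 + 321.429ms (6/7)
4. 1607.143ms @ 30/7 + 160.714ms (3/7)
5. 1767.857ms @ 33/7 + 160.714ms (3/7)
6. 1928.571ms @ 36/7 + 160.714ms (3/7)
7. 2089.286ms @ 39/7 + 160.714ms (3/7)
8. 2250.0ms @ 6 + 281.25ms (3/4)
9. 2531.25ms @ 27/4 + 281.25ms (3/4)
10. 2812.5ms @ 15/2 + 562.5ms (3/2)
11. 3375.0ms @ 9 + 1125.0ms (3)

note 7 onset = 39/7b = 2089.286ms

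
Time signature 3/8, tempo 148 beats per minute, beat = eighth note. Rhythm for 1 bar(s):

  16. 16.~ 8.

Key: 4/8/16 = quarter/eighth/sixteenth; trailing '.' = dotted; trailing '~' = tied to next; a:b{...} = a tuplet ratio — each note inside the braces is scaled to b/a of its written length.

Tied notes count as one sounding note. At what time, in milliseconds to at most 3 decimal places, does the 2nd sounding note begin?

note 2 onset = 3/4b = 304.054ms

1. 0.0ms @ 0 + 304.054ms (3/4)
2. 304.054ms @ 3/4 + 912.162ms (9/4)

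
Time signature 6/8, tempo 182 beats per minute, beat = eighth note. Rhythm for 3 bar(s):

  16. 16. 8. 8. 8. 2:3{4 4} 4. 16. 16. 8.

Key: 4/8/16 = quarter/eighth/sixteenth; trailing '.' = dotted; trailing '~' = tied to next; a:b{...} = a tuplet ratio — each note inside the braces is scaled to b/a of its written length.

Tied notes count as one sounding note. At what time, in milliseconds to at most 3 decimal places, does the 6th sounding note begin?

1. 0.0ms @ 0 + 247.253ms (3/4)
2. 247.253ms @ 3/4 + 247.253ms (3/4)
3. 494.505ms @ 3/2 + 494.505ms (3/2)
4. 989.011ms @ 3 + 494.505ms (3/2)
5. 1483.516ms @ 9/2 + 494.505ms (3/2)
6. 1978.022ms @ 6 + 989.011ms (3)
7. 2967.033ms @ 9 + 989.011ms (3)
8. 3956.044ms @ 12 + 989.011ms (3)
9. 4945.055ms @ 15 + 247.253ms (3/4)
10. 5192.308ms @ 63/4 + 247.253ms (3/4)
11. 5439.56ms @ 33/2 + 494.505ms (3/2)

note 6 onset = 6b = 1978.022ms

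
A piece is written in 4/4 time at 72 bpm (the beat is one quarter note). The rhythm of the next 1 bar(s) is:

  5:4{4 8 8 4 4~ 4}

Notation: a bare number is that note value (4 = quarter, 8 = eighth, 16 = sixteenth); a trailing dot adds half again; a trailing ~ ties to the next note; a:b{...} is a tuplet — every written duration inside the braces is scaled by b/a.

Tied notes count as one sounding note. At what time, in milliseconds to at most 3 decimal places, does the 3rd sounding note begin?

note 3 onset = 6/5b = 1000.0ms

1. 0.0ms @ 0 + 666.667ms (4/5)
2. 666.667ms @ 4/5 + 333.333ms (2/5)
3. 1000.0ms @ 6/5 + 333.333ms (2/5)
4. 1333.333ms @ 8/5 + 666.667ms (4/5)
5. 2000.0ms @ 12/5 + 1333.333ms (8/5)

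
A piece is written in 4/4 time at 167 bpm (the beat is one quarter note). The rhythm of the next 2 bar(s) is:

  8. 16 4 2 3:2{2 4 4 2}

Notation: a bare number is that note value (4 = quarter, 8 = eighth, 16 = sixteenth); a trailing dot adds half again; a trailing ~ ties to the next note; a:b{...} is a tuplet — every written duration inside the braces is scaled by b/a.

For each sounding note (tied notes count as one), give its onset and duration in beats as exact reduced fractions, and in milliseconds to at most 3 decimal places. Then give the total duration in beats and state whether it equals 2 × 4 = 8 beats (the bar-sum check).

1) 0.0ms=0b +269.461ms=3/4b
2) 269.461ms=3/4b +89.82ms=1/4b
3) 359.281ms=1b +359.281ms=1b
4) 718.563ms=2b +718.563ms=2b
5) 1437.126ms=4b +479.042ms=4/3b
6) 1916.168ms=16/3b +239.521ms=2/3b
7) 2155.689ms=6b +239.521ms=2/3b
8) 2395.21ms=20/3b +479.042ms=4/3b
Σ=8b of 8 (167bpm 4/4) — PASS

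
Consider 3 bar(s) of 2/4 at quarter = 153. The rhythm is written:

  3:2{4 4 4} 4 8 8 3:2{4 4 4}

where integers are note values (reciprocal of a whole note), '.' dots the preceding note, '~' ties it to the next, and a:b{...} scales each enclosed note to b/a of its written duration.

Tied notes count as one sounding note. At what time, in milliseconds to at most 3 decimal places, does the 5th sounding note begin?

1. 0.0ms @ 0 + 261.438ms (2/3)
2. 261.438ms @ 2/3 + 261.438ms (2/3)
3. 522.876ms @ 4/3 + 261.438ms (2/3)
4. 784.314ms @ 2 + 392.157ms (1)
5. 1176.471ms @ 3 + 196.078ms (1/2)
6. 1372.549ms @ 7/2 + 196.078ms (1/2)
7. 1568.627ms @ 4 + 261.438ms (2/3)
8. 1830.065ms @ 14/3 + 261.438ms (2/3)
9. 2091.503ms @ 16/3 + 261.438ms (2/3)

note 5 onset = 3b = 1176.471ms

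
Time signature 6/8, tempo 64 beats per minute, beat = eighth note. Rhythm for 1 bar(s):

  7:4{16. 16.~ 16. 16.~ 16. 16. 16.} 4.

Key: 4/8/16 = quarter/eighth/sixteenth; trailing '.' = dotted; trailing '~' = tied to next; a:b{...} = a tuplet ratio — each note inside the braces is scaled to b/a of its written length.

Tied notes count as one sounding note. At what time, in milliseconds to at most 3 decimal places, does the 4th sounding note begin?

1. 0.0ms @ 0 + 401.786ms (3/7)
2. 401.786ms @ 3/7 + 803.571ms (6/7)
3. 1205.357ms @ 9/7 + 803.571ms (6/7)
4. 2008.929ms @ 15/7 + 401.786ms (3/7)
5. 2410.714ms @ 18/7 + 401.786ms (3/7)
6. 2812.5ms @ 3 + 2812.5ms (3)

note 4 onset = 15/7b = 2008.929ms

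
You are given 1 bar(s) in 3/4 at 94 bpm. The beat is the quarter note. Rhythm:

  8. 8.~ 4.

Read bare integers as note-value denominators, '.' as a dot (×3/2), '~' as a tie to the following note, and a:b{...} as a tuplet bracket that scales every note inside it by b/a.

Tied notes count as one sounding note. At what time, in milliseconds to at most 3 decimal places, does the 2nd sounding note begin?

note 2 onset = 3/4b = 478.723ms

1. 0.0ms @ 0 + 478.723ms (3/4)
2. 478.723ms @ 3/4 + 1436.17ms (9/4)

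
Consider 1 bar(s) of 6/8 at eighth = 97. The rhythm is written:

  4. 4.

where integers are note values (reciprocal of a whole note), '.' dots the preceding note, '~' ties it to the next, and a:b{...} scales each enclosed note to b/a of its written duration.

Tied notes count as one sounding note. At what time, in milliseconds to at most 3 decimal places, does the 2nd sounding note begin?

1. 0.0ms @ 0 + 1855.67ms (3)
2. 1855.67ms @ 3 + 1855.67ms (3)

note 2 onset = 3b = 1855.67ms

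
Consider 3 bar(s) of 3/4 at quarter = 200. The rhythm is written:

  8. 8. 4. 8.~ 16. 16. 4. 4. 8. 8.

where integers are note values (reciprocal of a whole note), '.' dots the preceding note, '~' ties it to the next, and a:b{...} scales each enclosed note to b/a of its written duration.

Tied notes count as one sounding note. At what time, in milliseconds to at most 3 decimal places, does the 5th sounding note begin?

note 5 onset = 33/8b = 1237.5ms

1. 0.0ms @ 0 + 225.0ms (3/4)
2. 225.0ms @ 3/4 + 225.0ms (3/4)
3. 450.0ms @ 3/2 + 450.0ms (3/2)
4. 900.0ms @ 3 + 337.5ms (9/8)
5. 1237.5ms @ 33/8 + 112.5ms (3/8)
6. 1350.0ms @ 9/2 + 450.0ms (3/2)
7. 1800.0ms @ 6 + 450.0ms (3/2)
8. 2250.0ms @ 15/2 + 225.0ms (3/4)
9. 2475.0ms @ 33/4 + 225.0ms (3/4)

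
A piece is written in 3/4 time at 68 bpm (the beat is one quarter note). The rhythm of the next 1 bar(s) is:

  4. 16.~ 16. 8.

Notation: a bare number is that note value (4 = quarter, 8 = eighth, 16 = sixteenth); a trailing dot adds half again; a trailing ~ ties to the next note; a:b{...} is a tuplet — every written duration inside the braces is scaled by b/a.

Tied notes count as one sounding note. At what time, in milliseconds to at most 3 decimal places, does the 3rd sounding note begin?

note 3 onset = 9/4b = 1985.294ms

1. 0.0ms @ 0 + 1323.529ms (3/2)
2. 1323.529ms @ 3/2 + 661.765ms (3/4)
3. 1985.294ms @ 9/4 + 661.765ms (3/4)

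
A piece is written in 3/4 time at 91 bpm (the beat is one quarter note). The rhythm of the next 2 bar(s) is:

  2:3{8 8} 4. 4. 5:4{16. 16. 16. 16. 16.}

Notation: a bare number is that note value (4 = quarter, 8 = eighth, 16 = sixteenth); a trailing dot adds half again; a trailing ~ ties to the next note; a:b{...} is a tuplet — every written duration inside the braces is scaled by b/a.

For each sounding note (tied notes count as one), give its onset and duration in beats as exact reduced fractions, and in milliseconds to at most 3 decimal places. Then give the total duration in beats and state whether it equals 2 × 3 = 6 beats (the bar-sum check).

1) 0.0ms=0b +494.505ms=3/4b
2) 494.505ms=3/4b +494.505ms=3/4b
3) 989.011ms=3/2b +989.011ms=3/2b
4) 1978.022ms=3b +989.011ms=3/2b
5) 2967.033ms=9/2b +197.802ms=3/10b
6) 3164.835ms=24/5b +197.802ms=3/10b
7) 3362.637ms=51/10b +197.802ms=3/10b
8) 3560.44ms=27/5b +197.802ms=3/10b
9) 3758.242ms=57/10b +197.802ms=3/10b
Σ=6b of 6 (91bpm 3/4) — PASS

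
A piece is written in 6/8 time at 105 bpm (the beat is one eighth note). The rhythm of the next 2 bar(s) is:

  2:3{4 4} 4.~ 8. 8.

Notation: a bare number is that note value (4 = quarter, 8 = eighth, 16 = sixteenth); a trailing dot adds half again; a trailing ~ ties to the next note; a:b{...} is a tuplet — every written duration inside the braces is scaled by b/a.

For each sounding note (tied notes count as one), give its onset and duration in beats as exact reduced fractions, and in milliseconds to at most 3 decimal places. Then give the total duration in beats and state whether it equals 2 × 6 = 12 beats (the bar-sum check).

1) 0.0ms=0b +1714.286ms=3b
2) 1714.286ms=3b +1714.286ms=3b
3) 3428.571ms=6b +2571.429ms=9/2b
4) 6000.0ms=21/2b +857.143ms=3/2b
Σ=12b of 12 (105bpm 6/8) — PASS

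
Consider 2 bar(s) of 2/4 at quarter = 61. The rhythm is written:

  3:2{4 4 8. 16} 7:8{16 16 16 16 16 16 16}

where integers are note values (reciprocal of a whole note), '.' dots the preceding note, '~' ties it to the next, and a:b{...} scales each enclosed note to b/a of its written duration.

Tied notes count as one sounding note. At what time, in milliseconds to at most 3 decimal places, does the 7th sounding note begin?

1. 0.0ms @ 0 + 655.738ms (2/3)
2. 655.738ms @ 2/3 + 655.738ms (2/3)
3. 1311.475ms @ 4/3 + 491.803ms (1/2)
4. 1803.279ms @ 11/6 + 163.934ms (1/6)
5. 1967.213ms @ 2 + 281.03ms (2/7)
6. 2248.244ms @ 16/7 + 281.03ms (2/7)
7. 2529.274ms @ 18/7 + 281.03ms (2/7)
8. 2810.304ms @ 20/7 + 281.03ms (2/7)
9. 3091.335ms @ 22/7 + 281.03ms (2/7)
10. 3372.365ms @ 24/7 + 281.03ms (2/7)
11. 3653.396ms @ 26/7 + 281.03ms (2/7)

note 7 onset = 18/7b = 2529.274ms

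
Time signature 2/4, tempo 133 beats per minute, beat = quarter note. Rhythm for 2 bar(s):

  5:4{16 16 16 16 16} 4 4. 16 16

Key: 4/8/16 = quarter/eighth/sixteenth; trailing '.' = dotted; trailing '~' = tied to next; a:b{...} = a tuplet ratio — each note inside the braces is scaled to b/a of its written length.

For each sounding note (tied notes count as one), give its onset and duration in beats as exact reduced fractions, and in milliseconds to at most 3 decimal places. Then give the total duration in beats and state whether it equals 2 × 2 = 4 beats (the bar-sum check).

1) 0.0ms=0b +90.226ms=1/5b
2) 90.226ms=1/5b +90.226ms=1/5b
3) 180.451ms=2/5b +90.226ms=1/5b
4) 270.677ms=3/5b +90.226ms=1/5b
5) 360.902ms=4/5b +90.226ms=1/5b
6) 451.128ms=1b +451.128ms=1b
7) 902.256ms=2b +676.692ms=3/2b
8) 1578.947ms=7/2b +112.782ms=1/4b
9) 1691.729ms=15/4b +112.782ms=1/4b
Σ=4b of 4 (133bpm 2/4) — PASS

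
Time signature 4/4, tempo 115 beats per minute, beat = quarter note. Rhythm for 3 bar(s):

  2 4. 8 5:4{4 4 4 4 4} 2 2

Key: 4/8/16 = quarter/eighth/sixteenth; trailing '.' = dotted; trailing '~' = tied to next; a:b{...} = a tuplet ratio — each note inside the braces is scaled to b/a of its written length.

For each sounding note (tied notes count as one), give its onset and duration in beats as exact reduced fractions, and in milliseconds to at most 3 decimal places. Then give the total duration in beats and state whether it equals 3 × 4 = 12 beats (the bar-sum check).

1) 0.0ms=0b +1043.478ms=2b
2) 1043.478ms=2b +782.609ms=3/2b
3) 1826.087ms=7/2b +260.87ms=1/2b
4) 2086.957ms=4b +417.391ms=4/5b
5) 2504.348ms=24/5b +417.391ms=4/5b
6) 2921.739ms=28/5b +417.391ms=4/5b
7) 3339.13ms=32/5b +417.391ms=4/5b
8) 3756.522ms=36/5b +417.391ms=4/5b
9) 4173.913ms=8b +1043.478ms=2b
10) 5217.391ms=10b +1043.478ms=2b
Σ=12b of 12 (115bpm 4/4) — PASS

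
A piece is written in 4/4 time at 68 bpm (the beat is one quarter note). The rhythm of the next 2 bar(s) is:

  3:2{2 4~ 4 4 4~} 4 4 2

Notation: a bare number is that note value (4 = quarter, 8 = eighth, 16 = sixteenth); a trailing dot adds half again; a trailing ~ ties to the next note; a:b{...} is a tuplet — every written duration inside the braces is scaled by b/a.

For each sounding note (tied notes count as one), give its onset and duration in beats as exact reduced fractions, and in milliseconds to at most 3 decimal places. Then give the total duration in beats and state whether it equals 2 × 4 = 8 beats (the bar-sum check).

1) 0.0ms=0b +1176.471ms=4/3b
2) 1176.471ms=4/3b +1176.471ms=4/3b
3) 2352.941ms=8/3b +588.235ms=2/3b
4) 2941.176ms=10/3b +1470.588ms=5/3b
5) 4411.765ms=5b +882.353ms=1b
6) 5294.118ms=6b +1764.706ms=2b
Σ=8b of 8 (68bpm 4/4) — PASS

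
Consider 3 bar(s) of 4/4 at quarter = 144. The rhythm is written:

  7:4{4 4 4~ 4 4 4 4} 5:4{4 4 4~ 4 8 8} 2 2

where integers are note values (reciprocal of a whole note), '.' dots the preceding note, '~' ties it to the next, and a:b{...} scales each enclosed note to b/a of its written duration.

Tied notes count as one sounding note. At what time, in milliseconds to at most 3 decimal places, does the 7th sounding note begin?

note 7 onset = 4b = 1666.667ms

1. 0.0ms @ 0 + 238.095ms (4/7)
2. 238.095ms @ 4/7 + 238.095ms (4/7)
3. 476.19ms @ 8/7 + 476.19ms (8/7)
4. 952.381ms @ 16/7 + 238.095ms (4/7)
5. 1190.476ms @ 20/7 + 238.095ms (4/7)
6. 1428.571ms @ 24/7 + 238.095ms (4/7)
7. 1666.667ms @ 4 + 333.333ms (4/5)
8. 2000.0ms @ 24/5 + 333.333ms (4/5)
9. 2333.333ms @ 28/5 + 666.667ms (8/5)
10. 3000.0ms @ 36/5 + 166.667ms (2/5)
11. 3166.667ms @ 38/5 + 166.667ms (2/5)
12. 3333.333ms @ 8 + 833.333ms (2)
13. 4166.667ms @ 10 + 833.333ms (2)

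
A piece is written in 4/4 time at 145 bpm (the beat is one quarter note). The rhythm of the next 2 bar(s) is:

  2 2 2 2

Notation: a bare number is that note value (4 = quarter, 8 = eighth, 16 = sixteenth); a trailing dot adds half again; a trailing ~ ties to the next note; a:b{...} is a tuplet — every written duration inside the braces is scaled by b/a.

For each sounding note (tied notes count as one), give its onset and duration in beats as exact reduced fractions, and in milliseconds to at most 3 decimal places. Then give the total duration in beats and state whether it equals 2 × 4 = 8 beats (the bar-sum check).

1) 0.0ms=0b +827.586ms=2b
2) 827.586ms=2b +827.586ms=2b
3) 1655.172ms=4b +827.586ms=2b
4) 2482.759ms=6b +827.586ms=2b
Σ=8b of 8 (145bpm 4/4) — PASS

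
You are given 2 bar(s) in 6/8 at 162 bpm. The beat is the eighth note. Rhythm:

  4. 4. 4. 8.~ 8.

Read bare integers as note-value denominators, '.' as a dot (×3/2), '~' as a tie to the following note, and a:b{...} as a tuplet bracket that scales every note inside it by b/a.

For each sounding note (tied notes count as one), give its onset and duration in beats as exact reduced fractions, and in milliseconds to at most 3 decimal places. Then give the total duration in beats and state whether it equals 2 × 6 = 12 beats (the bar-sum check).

1) 0.0ms=0b +1111.111ms=3b
2) 1111.111ms=3b +1111.111ms=3b
3) 2222.222ms=6b +1111.111ms=3b
4) 3333.333ms=9b +1111.111ms=3b
Σ=12b of 12 (162bpm 6/8) — PASS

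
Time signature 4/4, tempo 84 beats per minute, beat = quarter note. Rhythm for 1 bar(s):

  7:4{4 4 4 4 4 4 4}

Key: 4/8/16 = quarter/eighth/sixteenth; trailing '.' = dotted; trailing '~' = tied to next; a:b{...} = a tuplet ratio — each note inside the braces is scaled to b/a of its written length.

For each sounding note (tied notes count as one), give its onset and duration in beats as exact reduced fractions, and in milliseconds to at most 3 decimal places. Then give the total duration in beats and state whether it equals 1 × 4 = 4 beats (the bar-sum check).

1) 0.0ms=0b +408.163ms=4/7b
2) 408.163ms=4/7b +408.163ms=4/7b
3) 816.327ms=8/7b +408.163ms=4/7b
4) 1224.49ms=12/7b +408.163ms=4/7b
5) 1632.653ms=16/7b +408.163ms=4/7b
6) 2040.816ms=20/7b +408.163ms=4/7b
7) 2448.98ms=24/7b +408.163ms=4/7b
Σ=4b of 4 (84bpm 4/4) — PASS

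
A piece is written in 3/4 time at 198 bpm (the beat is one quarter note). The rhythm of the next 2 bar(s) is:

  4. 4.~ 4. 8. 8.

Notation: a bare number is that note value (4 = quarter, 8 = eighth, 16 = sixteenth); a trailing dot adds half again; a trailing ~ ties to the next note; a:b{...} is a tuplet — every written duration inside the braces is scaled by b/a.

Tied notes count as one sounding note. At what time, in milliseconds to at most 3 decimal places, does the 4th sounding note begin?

1. 0.0ms @ 0 + 454.545ms (3/2)
2. 454.545ms @ 3/2 + 909.091ms (3)
3. 1363.636ms @ 9/2 + 227.273ms (3/4)
4. 1590.909ms @ 21/4 + 227.273ms (3/4)

note 4 onset = 21/4b = 1590.909ms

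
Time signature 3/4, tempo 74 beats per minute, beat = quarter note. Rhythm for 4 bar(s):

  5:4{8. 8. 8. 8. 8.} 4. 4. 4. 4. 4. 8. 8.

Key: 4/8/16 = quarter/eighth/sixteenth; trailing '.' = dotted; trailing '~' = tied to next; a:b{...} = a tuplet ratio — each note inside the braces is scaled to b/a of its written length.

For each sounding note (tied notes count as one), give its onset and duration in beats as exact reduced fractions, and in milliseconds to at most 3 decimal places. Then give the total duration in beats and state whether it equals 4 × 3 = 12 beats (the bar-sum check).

1) 0.0ms=0b +486.486ms=3/5b
2) 486.486ms=3/5b +486.486ms=3/5b
3) 972.973ms=6/5b +486.486ms=3/5b
4) 1459.459ms=9/5b +486.486ms=3/5b
5) 1945.946ms=12/5b +486.486ms=3/5b
6) 2432.432ms=3b +1216.216ms=3/2b
7) 3648.649ms=9/2b +1216.216ms=3/2b
8) 4864.865ms=6b +1216.216ms=3/2b
9) 6081.081ms=15/2b +1216.216ms=3/2b
10) 7297.297ms=9b +1216.216ms=3/2b
11) 8513.514ms=21/2b +608.108ms=3/4b
12) 9121.622ms=45/4b +608.108ms=3/4b
Σ=12b of 12 (74bpm 3/4) — PASS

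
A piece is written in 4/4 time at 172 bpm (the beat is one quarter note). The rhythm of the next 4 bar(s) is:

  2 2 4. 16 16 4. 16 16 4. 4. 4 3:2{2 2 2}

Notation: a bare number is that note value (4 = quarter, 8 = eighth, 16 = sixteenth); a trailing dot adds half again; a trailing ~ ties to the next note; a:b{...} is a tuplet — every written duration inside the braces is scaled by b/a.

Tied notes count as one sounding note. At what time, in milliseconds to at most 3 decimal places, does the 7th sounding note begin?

note 7 onset = 15/2b = 2616.279ms

1. 0.0ms @ 0 + 697.674ms (2)
2. 697.674ms @ 2 + 697.674ms (2)
3. 1395.349ms @ 4 + 523.256ms (3/2)
4. 1918.605ms @ 11/2 + 87.209ms (1/4)
5. 2005.814ms @ 23/4 + 87.209ms (1/4)
6. 2093.023ms @ 6 + 523.256ms (3/2)
7. 2616.279ms @ 15/2 + 87.209ms (1/4)
8. 2703.488ms @ 31/4 + 87.209ms (1/4)
9. 2790.698ms @ 8 + 523.256ms (3/2)
10. 3313.953ms @ 19/2 + 523.256ms (3/2)
11. 3837.209ms @ 11 + 348.837ms (1)
12. 4186.047ms @ 12 + 465.116ms (4/3)
13. 4651.163ms @ 40/3 + 465.116ms (4/3)
14. 5116.279ms @ 44/3 + 465.116ms (4/3)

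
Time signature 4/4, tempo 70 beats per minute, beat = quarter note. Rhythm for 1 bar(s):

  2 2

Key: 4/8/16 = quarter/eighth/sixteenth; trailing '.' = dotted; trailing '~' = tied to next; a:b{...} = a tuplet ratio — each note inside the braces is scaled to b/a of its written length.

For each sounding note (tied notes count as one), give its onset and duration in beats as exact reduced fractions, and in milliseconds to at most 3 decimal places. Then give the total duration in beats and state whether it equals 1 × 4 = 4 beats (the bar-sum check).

1) 0.0ms=0b +1714.286ms=2b
2) 1714.286ms=2b +1714.286ms=2b
Σ=4b of 4 (70bpm 4/4) — PASS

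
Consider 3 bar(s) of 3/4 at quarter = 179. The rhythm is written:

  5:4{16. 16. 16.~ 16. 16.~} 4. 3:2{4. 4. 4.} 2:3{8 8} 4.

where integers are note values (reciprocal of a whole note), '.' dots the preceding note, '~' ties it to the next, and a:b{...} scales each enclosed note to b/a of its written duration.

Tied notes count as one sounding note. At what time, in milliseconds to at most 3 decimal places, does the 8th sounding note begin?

note 8 onset = 6b = 2011.173ms

1. 0.0ms @ 0 + 100.559ms (3/10)
2. 100.559ms @ 3/10 + 100.559ms (3/10)
3. 201.117ms @ 3/5 + 201.117ms (3/5)
4. 402.235ms @ 6/5 + 603.352ms (9/5)
5. 1005.587ms @ 3 + 335.196ms (1)
6. 1340.782ms @ 4 + 335.196ms (1)
7. 1675.978ms @ 5 + 335.196ms (1)
8. 2011.173ms @ 6 + 251.397ms (3/4)
9. 2262.57ms @ 27/4 + 251.397ms (3/4)
10. 2513.966ms @ 15/2 + 502.793ms (3/2)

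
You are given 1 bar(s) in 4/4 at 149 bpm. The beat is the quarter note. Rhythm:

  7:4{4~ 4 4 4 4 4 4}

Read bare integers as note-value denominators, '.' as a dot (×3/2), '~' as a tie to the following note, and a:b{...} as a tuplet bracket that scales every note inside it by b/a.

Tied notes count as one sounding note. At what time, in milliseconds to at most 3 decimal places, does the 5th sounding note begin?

1. 0.0ms @ 0 + 460.211ms (8/7)
2. 460.211ms @ 8/7 + 230.105ms (4/7)
3. 690.316ms @ 12/7 + 230.105ms (4/7)
4. 920.422ms @ 16/7 + 230.105ms (4/7)
5. 1150.527ms @ 20/7 + 230.105ms (4/7)
6. 1380.633ms @ 24/7 + 230.105ms (4/7)

note 5 onset = 20/7b = 1150.527ms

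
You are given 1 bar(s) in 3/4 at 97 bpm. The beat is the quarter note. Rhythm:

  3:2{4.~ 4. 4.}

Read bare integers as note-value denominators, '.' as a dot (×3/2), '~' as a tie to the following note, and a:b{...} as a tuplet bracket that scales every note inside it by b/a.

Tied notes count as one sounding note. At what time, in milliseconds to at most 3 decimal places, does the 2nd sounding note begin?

note 2 onset = 2b = 1237.113ms

1. 0.0ms @ 0 + 1237.113ms (2)
2. 1237.113ms @ 2 + 618.557ms (1)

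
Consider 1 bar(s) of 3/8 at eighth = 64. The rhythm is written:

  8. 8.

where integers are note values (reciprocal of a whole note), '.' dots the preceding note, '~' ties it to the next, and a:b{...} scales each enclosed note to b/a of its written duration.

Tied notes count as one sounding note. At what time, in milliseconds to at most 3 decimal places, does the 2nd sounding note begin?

1. 0.0ms @ 0 + 1406.25ms (3/2)
2. 1406.25ms @ 3/2 + 1406.25ms (3/2)

note 2 onset = 3/2b = 1406.25ms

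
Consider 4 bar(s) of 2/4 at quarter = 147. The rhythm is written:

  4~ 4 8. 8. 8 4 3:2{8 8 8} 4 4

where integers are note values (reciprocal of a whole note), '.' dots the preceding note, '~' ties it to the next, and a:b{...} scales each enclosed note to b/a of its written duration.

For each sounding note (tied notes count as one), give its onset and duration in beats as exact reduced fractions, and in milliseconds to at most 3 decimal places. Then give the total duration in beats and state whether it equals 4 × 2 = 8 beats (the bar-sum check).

1) 0.0ms=0b +816.327ms=2b
2) 816.327ms=2b +306.122ms=3/4b
3) 1122.449ms=11/4b +306.122ms=3/4b
4) 1428.571ms=7/2b +204.082ms=1/2b
5) 1632.653ms=4b +408.163ms=1b
6) 2040.816ms=5b +136.054ms=1/3b
7) 2176.871ms=16/3b +136.054ms=1/3b
8) 2312.925ms=17/3b +136.054ms=1/3b
9) 2448.98ms=6b +408.163ms=1b
10) 2857.143ms=7b +408.163ms=1b
Σ=8b of 8 (147bpm 2/4) — PASS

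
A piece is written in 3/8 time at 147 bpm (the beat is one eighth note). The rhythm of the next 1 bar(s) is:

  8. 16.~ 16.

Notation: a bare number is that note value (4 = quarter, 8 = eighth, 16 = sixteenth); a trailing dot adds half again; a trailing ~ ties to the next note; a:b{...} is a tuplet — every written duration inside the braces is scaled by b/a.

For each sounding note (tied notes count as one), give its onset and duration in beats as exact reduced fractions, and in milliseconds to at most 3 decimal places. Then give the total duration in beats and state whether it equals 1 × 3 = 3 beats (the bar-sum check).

1) 0.0ms=0b +612.245ms=3/2b
2) 612.245ms=3/2b +612.245ms=3/2b
Σ=3b of 3 (147bpm 3/8) — PASS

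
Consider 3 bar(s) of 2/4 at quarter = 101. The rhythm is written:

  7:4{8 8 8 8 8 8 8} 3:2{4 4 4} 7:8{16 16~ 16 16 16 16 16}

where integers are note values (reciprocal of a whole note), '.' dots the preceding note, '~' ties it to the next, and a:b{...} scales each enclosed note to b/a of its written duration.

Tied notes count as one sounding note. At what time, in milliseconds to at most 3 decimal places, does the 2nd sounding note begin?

1. 0.0ms @ 0 + 169.731ms (2/7)
2. 169.731ms @ 2/7 + 169.731ms (2/7)
3. 339.463ms @ 4/7 + 169.731ms (2/7)
4. 509.194ms @ 6/7 + 169.731ms (2/7)
5. 678.925ms @ 8/7 + 169.731ms (2/7)
6. 848.656ms @ 10/7 + 169.731ms (2/7)
7. 1018.388ms @ 12/7 + 169.731ms (2/7)
8. 1188.119ms @ 2 + 396.04ms (2/3)
9. 1584.158ms @ 8/3 + 396.04ms (2/3)
10. 1980.198ms @ 10/3 + 396.04ms (2/3)
11. 2376.238ms @ 4 + 169.731ms (2/7)
12. 2545.969ms @ 30/7 + 339.463ms (4/7)
13. 2885.431ms @ 34/7 + 169.731ms (2/7)
14. 3055.163ms @ 36/7 + 169.731ms (2/7)
15. 3224.894ms @ 38/7 + 169.731ms (2/7)
16. 3394.625ms @ 40/7 + 169.731ms (2/7)

note 2 onset = 2/7b = 169.731ms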